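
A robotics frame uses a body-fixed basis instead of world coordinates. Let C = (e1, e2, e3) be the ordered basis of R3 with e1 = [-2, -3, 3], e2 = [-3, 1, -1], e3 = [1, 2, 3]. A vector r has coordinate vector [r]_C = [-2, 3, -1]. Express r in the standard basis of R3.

[-6, 7, -12]

By definition r = -2e1 + 3e2 - e3.
Summing componentwise gives [-6, 7, -12].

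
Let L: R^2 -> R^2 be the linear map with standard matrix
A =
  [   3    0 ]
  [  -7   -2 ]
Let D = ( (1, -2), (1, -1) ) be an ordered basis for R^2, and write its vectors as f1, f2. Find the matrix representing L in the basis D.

[[0, 2], [3, 1]]

Let P have columns f1, f2. Then [L]_D = P^(-1) A P.
Here det P = 1, so P^(-1) is integer; computing A P first and then P^(-1)(A P) gives [[0, 2], [3, 1]].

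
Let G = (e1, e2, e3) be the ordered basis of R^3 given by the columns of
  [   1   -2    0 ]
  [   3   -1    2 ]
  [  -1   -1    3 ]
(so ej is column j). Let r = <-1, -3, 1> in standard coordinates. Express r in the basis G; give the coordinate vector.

<-1, 0, 0>

Write r = c_1 e1 + ... + c_3 e3 and solve for the c_i.
Row-reducing the augmented matrix [M | r] gives c = (-1, 0, 0).
Check: -e1 + 0·e2 + 0·e3 = <-1, -3, 1>.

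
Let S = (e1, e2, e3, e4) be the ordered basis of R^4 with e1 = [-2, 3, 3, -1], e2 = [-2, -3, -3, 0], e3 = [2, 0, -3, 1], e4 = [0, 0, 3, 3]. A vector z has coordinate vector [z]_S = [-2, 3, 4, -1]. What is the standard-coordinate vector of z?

z = M [z]_S, where M has columns e1, ..., e4.
Carrying out the matrix-vector product, z = [6, -15, -30, 3].

[6, -15, -30, 3]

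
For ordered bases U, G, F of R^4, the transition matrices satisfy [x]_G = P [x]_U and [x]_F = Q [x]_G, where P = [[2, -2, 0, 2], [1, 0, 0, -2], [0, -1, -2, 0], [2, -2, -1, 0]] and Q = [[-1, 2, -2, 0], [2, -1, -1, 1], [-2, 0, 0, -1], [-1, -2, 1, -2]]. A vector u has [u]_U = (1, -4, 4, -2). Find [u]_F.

(12, 17, -18, -32)

Composing the changes, [u]_F = Q P [u]_U.
Q P = [[0, 4, 4, -6], [5, -5, 1, 6], [-6, 6, 1, -4], [-8, 5, 0, 2]]; applying this to (1, -4, 4, -2) gives (12, 17, -18, -32).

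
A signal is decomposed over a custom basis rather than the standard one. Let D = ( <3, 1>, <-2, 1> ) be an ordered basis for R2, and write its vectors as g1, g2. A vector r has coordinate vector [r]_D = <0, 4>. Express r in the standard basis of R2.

<-8, 4>

r = M [r]_D, where M has columns g1, g2.
Carrying out the matrix-vector product, r = <-8, 4>.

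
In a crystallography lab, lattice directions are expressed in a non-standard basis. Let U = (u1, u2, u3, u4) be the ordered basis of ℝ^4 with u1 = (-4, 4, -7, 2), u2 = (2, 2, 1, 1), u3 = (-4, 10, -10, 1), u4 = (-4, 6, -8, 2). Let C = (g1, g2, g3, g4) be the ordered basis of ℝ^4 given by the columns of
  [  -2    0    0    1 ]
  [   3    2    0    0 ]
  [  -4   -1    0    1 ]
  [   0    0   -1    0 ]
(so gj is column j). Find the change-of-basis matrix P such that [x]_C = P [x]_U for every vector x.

Column j of P is [uj]_C, since P maps U-coordinates to C-coordinates.
Expressing u1 in C: u1 = 2g1 - g2 - 2g3 + 0·g4, so column 1 of P is (2, -1, -2, 0).
Doing the same for each uj gives P = [[2, 0, 2, 2], [-1, 1, 2, 0], [-2, -1, -1, -2], [0, 2, 0, 0]].

[[2, 0, 2, 2], [-1, 1, 2, 0], [-2, -1, -1, -2], [0, 2, 0, 0]]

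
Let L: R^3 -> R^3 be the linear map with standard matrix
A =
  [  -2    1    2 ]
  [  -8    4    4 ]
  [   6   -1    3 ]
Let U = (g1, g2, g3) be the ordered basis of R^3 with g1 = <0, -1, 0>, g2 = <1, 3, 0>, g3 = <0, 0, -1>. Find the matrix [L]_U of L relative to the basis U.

[[1, -1, -2], [-1, 1, -2], [-1, -3, 3]]

With P the matrix whose columns are g1, ..., g3, [L]_U = P^(-1) A P.
Column by column: L(g1) = A g1 = <-1, -4, 1>; its U-coordinates <1, -1, -1> give column 1.
Continuing for each basis vector yields [L]_U = [[1, -1, -2], [-1, 1, -2], [-1, -3, 3]].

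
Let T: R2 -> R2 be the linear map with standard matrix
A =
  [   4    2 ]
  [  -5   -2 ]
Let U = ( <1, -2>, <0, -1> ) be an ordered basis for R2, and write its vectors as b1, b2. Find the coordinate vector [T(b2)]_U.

<-2, 2>

Column 2 of [T]_U is the U-coordinate vector of T(b2).
In standard coordinates T(b2) = A b2 = <-2, 2>.
Converting to U: <-2, 2> = -2b1 + 2b2, so the coordinate vector is <-2, 2>.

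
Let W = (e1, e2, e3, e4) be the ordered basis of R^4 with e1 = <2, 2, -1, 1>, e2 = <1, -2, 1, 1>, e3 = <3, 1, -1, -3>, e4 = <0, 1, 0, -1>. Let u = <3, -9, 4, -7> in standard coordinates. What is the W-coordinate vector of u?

We seek scalars with c_1 e1 + ... + c_4 e4 = u; equivalently solve M c = u where the columns of M are e1, ..., e4.
Solving this 4x4 system gives c = (-3, 3, 2, 1).
Check: -3e1 + 3e2 + 2e3 + e4 = <3, -9, 4, -7>.

<-3, 3, 2, 1>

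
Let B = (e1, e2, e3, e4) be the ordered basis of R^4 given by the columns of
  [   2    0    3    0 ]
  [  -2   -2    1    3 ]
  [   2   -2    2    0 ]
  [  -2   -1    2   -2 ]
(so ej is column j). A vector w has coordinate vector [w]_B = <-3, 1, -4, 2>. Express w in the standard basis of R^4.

By definition w = -3e1 + e2 - 4e3 + 2e4.
Summing componentwise gives <-18, 6, -16, -7>.

<-18, 6, -16, -7>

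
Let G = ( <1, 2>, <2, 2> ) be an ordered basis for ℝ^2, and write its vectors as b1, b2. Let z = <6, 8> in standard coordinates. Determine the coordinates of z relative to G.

Write z = c_1 b1 + c_2 b2 and solve for the c_i.
System: c_1 + 2c_2 = 6, 2c_1 + 2c_2 = 8; solving gives c_1 = 2, c_2 = 2.
Check: 2b1 + 2b2 = <6, 8>.

<2, 2>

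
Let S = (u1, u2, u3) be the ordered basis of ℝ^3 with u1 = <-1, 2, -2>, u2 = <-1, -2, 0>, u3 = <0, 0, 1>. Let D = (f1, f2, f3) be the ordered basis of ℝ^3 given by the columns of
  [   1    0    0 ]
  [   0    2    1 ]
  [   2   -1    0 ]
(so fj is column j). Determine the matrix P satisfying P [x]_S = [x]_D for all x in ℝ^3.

[[-1, -1, 0], [0, -2, -1], [2, 2, 2]]

Let M have columns uj and N have columns fj. Then for every x, N [x]_D = x = M [x]_S, so P = N^(-1) M.
Since det N = 1, N^(-1) has integer entries; multiplying gives P = [[-1, -1, 0], [0, -2, -1], [2, 2, 2]].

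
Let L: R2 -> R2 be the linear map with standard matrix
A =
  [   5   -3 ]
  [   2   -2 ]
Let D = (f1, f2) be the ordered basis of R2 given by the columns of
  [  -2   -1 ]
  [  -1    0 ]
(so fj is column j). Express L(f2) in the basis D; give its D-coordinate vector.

(2, 1)

Column 2 of [L]_D is the D-coordinate vector of L(f2).
In standard coordinates L(f2) = A f2 = (-5, -2).
Converting to D: (-5, -2) = 2f1 + f2, so the coordinate vector is (2, 1).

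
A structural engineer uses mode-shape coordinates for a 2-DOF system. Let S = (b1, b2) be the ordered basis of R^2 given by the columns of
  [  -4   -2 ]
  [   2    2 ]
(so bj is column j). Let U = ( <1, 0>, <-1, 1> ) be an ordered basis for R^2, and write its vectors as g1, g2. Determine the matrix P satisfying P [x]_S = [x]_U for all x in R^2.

[[-2, 0], [2, 2]]

Take x = bj: its S-coordinates are the j-th standard unit vector, so P e_j — column j of P — equals [bj]_U.
b1 = -2g1 + 2g2, giving column 1 = <-2, 2>; repeating for each j gives P = [[-2, 0], [2, 2]].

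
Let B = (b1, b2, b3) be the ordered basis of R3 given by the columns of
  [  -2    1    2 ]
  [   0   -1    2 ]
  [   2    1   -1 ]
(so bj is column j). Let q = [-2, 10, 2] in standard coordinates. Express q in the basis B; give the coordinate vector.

[4, -2, 4]

We seek scalars with c_1 b1 + ... + c_3 b3 = q; equivalently solve M c = q where the columns of M are b1, ..., b3.
Solving this 3x3 system gives c = (4, -2, 4).
Check: 4b1 - 2b2 + 4b3 = [-2, 10, 2].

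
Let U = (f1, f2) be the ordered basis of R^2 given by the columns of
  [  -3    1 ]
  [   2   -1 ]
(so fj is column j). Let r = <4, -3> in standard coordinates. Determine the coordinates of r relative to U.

Write r = c_1 f1 + c_2 f2 and solve for the c_i.
System: -3c_1 + c_2 = 4, 2c_1 - c_2 = -3; solving gives c_1 = -1, c_2 = 1.
Check: -f1 + f2 = <4, -3>.

<-1, 1>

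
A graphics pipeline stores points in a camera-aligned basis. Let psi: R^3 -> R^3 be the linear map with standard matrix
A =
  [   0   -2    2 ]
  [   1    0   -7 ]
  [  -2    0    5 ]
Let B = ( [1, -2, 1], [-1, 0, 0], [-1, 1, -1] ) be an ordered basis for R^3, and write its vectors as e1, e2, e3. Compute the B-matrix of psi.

[[3, -1, -3], [-3, 2, 1], [0, -3, 0]]

The j-th column of [psi]_B is [psi(ej)]_B.
psi(e1) = A e1 = [6, -6, 3] = 3e1 - 3e2 + 0·e3, so column 1 is [3, -3, 0].
Repeating for e2, e3 and assembling the columns gives [[3, -1, -3], [-3, 2, 1], [0, -3, 0]].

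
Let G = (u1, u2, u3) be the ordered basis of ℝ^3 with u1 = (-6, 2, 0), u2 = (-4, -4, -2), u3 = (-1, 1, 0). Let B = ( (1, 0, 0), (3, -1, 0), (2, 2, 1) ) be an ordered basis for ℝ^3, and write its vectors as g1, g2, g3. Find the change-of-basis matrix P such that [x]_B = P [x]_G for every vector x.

[[0, 0, 2], [-2, 0, -1], [0, -2, 0]]

Column j of P is [uj]_B, since P maps G-coordinates to B-coordinates.
Expressing u1 in B: u1 = 0·g1 - 2g2 + 0·g3, so column 1 of P is (0, -2, 0).
Doing the same for each uj gives P = [[0, 0, 2], [-2, 0, -1], [0, -2, 0]].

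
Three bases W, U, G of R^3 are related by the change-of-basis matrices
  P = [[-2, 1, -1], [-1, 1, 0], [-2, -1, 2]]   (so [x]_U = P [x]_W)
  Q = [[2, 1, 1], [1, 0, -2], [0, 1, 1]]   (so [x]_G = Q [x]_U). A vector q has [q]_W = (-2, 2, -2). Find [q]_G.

(18, 12, 2)

First [q]_U = P [q]_W = (8, 4, -2).
Then [q]_G = Q [q]_U = (18, 12, 2).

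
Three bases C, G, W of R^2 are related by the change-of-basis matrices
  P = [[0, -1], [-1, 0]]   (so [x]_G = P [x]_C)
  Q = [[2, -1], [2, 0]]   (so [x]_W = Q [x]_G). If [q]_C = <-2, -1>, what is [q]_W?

<0, 2>

Apply P to get G-coordinates <1, 2>, then Q to get W-coordinates.
The result is [q]_W = <0, 2>.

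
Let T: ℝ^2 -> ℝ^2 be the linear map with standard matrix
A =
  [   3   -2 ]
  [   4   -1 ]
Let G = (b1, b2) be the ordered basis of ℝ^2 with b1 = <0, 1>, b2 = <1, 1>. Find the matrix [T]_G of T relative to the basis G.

The j-th column of [T]_G is [T(bj)]_G.
T(b1) = A b1 = <-2, -1> = b1 - 2b2, so column 1 is <1, -2>.
Repeating for b2 and assembling the columns gives [[1, 2], [-2, 1]].

[[1, 2], [-2, 1]]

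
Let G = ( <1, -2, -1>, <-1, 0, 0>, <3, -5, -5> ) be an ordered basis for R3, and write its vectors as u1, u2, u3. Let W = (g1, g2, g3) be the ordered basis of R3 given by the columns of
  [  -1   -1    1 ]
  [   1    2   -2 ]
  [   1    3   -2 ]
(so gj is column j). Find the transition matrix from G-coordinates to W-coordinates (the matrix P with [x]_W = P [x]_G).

[[0, 2, -1], [1, 0, 0], [2, 1, 2]]

Column j of P is [uj]_W, since P maps G-coordinates to W-coordinates.
Expressing u1 in W: u1 = 0·g1 + g2 + 2g3, so column 1 of P is <0, 1, 2>.
Doing the same for each uj gives P = [[0, 2, -1], [1, 0, 0], [2, 1, 2]].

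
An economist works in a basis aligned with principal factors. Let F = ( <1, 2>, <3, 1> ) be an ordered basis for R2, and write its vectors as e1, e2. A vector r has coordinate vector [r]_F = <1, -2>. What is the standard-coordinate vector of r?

<-5, 0>

The coordinates say r = e1 - 2e2; adding the scaled basis vectors gives <-5, 0>.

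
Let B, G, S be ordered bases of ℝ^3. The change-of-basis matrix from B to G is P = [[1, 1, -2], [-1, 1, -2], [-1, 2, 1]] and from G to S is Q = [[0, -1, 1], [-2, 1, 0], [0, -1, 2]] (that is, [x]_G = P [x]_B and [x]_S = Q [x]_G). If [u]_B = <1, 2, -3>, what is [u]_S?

<-7, -11, -7>

Apply P to get G-coordinates <9, 7, 0>, then Q to get S-coordinates.
The result is [u]_S = <-7, -11, -7>.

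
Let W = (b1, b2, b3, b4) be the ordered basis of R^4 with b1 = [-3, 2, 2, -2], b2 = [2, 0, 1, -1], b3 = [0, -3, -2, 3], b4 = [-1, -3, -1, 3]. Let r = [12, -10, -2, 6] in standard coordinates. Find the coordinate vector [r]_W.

[-2, 4, 0, 2]

We seek scalars with c_1 b1 + ... + c_4 b4 = r; equivalently solve M c = r where the columns of M are b1, ..., b4.
Solving this 4x4 system gives c = (-2, 4, 0, 2).
Check: -2b1 + 4b2 + 0·b3 + 2b4 = [12, -10, -2, 6].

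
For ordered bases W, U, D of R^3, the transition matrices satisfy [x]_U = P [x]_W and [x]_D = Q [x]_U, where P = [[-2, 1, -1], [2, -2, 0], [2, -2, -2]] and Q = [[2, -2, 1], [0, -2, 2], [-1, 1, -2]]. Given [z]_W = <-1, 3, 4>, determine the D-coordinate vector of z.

<2, -16, 23>

First [z]_U = P [z]_W = <1, -8, -16>.
Then [z]_D = Q [z]_U = <2, -16, 23>.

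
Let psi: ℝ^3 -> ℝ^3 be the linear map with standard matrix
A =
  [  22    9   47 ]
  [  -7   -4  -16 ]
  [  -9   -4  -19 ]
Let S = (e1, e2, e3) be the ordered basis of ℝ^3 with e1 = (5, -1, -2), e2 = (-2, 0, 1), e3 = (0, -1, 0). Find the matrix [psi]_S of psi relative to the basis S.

Let P have columns e1, ..., e3. Then [psi]_S = P^(-1) A P.
Here det P = 1, so P^(-1) is integer; computing A P first and then P^(-1)(A P) gives [[1, 1, -1], [-1, 1, 2], [-2, 1, -3]].

[[1, 1, -1], [-1, 1, 2], [-2, 1, -3]]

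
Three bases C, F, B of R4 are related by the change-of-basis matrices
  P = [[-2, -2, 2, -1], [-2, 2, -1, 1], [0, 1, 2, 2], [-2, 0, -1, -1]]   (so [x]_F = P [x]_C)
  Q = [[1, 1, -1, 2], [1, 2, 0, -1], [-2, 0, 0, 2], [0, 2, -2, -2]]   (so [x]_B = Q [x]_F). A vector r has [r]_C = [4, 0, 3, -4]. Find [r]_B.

Apply P to get F-coordinates [2, -15, -2, -7], then Q to get B-coordinates.
The result is [r]_B = [-25, -21, -18, -12].

[-25, -21, -18, -12]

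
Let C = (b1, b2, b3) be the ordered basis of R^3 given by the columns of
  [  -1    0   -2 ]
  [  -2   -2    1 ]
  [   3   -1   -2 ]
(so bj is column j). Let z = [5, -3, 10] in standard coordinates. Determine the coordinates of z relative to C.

[z]_C is the unique c with M c = z, where M has columns b1, ..., b3.
Row-reducing the augmented matrix [M | z] gives c = (1, -1, -3).
Check: b1 - b2 - 3b3 = [5, -3, 10].

[1, -1, -3]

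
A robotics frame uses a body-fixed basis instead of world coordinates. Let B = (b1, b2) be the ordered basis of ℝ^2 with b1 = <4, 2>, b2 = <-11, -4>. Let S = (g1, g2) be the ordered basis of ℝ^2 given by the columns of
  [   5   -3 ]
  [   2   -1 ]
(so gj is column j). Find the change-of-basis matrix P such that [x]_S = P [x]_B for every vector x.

[[2, -1], [2, 2]]

Take x = bj: its B-coordinates are the j-th standard unit vector, so P e_j — column j of P — equals [bj]_S.
b1 = 2g1 + 2g2, giving column 1 = <2, 2>; repeating for each j gives P = [[2, -1], [2, 2]].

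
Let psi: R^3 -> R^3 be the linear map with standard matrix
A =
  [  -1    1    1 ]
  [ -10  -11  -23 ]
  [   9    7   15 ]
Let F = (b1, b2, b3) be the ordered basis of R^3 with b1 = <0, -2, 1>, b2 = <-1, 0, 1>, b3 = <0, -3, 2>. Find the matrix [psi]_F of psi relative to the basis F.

[[2, 2, 2], [1, -2, 1], [-1, 3, 3]]

With P the matrix whose columns are b1, ..., b3, [psi]_F = P^(-1) A P.
Column by column: psi(b1) = A b1 = <-1, -1, 1>; its F-coordinates <2, 1, -1> give column 1.
Continuing for each basis vector yields [psi]_F = [[2, 2, 2], [1, -2, 1], [-1, 3, 3]].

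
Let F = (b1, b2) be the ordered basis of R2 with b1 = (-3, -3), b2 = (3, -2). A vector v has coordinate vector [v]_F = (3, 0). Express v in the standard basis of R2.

By definition v = 3b1 + 0·b2.
Summing componentwise gives (-9, -9).

(-9, -9)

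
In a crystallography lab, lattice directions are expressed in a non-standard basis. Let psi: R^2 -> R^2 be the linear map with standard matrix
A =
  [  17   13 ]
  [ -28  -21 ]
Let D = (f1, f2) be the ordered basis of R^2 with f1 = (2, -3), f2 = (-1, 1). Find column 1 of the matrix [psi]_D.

(-2, 1)

Column 1 of [psi]_D is the D-coordinate vector of psi(f1).
In standard coordinates psi(f1) = A f1 = (-5, 7).
Converting to D: (-5, 7) = -2f1 + f2, so the coordinate vector is (-2, 1).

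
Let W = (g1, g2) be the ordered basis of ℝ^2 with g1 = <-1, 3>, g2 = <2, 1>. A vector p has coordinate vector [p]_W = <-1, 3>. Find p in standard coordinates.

The coordinates say p = -g1 + 3g2; adding the scaled basis vectors gives <7, 0>.

<7, 0>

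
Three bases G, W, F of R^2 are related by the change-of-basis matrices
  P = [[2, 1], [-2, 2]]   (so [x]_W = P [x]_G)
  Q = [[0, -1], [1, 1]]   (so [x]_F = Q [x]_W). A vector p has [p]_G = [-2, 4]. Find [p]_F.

Composing the changes, [p]_F = Q P [p]_G.
Q P = [[2, -2], [0, 3]]; applying this to [-2, 4] gives [-12, 12].

[-12, 12]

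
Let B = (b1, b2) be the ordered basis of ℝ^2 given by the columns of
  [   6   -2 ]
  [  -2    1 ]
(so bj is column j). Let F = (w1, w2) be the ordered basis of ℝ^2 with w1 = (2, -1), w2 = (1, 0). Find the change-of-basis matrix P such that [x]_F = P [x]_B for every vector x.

[[2, -1], [2, 0]]

Let M have columns bj and N have columns wj. Then for every x, N [x]_F = x = M [x]_B, so P = N^(-1) M.
Since det N = 1, N^(-1) has integer entries; multiplying gives P = [[2, -1], [2, 0]].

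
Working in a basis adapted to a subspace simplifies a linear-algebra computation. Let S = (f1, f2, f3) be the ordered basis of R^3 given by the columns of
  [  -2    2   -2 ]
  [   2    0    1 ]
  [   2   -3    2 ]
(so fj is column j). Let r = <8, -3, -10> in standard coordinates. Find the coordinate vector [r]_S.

<-1, 2, -1>

[r]_S is the unique c with M c = r, where M has columns f1, ..., f3.
Row-reducing the augmented matrix [M | r] gives c = (-1, 2, -1).
Check: -f1 + 2f2 - f3 = <8, -3, -10>.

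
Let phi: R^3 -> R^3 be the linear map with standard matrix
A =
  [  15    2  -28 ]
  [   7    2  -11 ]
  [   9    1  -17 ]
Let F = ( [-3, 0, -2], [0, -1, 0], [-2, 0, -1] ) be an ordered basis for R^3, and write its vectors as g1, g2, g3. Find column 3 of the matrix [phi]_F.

[0, 3, 1]

Compute phi(g3) = A g3 = [-2, -3, -1] in standard coordinates.
Then write this in F-coordinates: solve for y in y_1 g1 + ... + y_3 g3 = [-2, -3, -1].
This gives y = [0, 3, 1], which is column 3 of [phi]_F.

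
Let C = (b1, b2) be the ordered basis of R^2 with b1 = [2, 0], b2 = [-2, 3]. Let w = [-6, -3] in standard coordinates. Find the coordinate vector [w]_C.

Write w = c_1 b1 + c_2 b2 and solve for the c_i.
System: 2c_1 - 2c_2 = -6, 0c_1 + 3c_2 = -3; solving gives c_1 = -4, c_2 = -1.
Check: -4b1 - b2 = [-6, -3].

[-4, -1]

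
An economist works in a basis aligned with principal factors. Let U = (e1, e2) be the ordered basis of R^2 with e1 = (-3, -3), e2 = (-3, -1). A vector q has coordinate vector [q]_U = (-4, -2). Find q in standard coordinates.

(18, 14)

The coordinates say q = -4e1 - 2e2; adding the scaled basis vectors gives (18, 14).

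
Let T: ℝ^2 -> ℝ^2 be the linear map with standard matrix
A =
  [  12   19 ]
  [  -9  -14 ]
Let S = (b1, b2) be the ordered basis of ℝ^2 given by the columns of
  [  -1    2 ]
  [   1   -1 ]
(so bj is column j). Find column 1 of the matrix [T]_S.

(-3, 2)

Column 1 of [T]_S is the S-coordinate vector of T(b1).
In standard coordinates T(b1) = A b1 = (7, -5).
Converting to S: (7, -5) = -3b1 + 2b2, so the coordinate vector is (-3, 2).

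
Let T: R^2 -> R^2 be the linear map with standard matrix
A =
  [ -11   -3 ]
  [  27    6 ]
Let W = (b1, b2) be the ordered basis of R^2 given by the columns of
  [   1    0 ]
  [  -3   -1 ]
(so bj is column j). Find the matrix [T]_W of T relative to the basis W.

[[-2, 3], [-3, -3]]

The j-th column of [T]_W is [T(bj)]_W.
T(b1) = A b1 = <-2, 9> = -2b1 - 3b2, so column 1 is <-2, -3>.
Repeating for b2 and assembling the columns gives [[-2, 3], [-3, -3]].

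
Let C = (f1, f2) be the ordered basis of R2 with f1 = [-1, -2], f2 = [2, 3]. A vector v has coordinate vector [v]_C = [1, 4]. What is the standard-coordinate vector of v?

By definition v = f1 + 4f2.
Summing componentwise gives [7, 10].

[7, 10]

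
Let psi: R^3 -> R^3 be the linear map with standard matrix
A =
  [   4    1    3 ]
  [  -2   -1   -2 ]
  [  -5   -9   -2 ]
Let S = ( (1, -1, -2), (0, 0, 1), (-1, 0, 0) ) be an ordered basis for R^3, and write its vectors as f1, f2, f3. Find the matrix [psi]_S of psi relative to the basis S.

The j-th column of [psi]_S is [psi(fj)]_S.
psi(f1) = A f1 = (-3, 3, 8) = -3f1 + 2f2 + 0·f3, so column 1 is (-3, 2, 0).
Repeating for f2, f3 and assembling the columns gives [[-3, 2, -2], [2, 2, 1], [0, -1, 2]].

[[-3, 2, -2], [2, 2, 1], [0, -1, 2]]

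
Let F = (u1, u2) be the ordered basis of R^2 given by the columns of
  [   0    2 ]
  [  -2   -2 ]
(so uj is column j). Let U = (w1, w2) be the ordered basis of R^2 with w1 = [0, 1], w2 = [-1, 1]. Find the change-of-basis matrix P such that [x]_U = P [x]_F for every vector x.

[[-2, 0], [0, -2]]

Column j of P is [uj]_U, since P maps F-coordinates to U-coordinates.
Expressing u1 in U: u1 = -2w1 + 0·w2, so column 1 of P is [-2, 0].
Doing the same for each uj gives P = [[-2, 0], [0, -2]].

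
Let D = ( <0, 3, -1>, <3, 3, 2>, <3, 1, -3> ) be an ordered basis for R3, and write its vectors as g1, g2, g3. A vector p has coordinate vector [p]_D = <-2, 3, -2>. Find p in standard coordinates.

By definition p = -2g1 + 3g2 - 2g3.
Summing componentwise gives <3, 1, 14>.

<3, 1, 14>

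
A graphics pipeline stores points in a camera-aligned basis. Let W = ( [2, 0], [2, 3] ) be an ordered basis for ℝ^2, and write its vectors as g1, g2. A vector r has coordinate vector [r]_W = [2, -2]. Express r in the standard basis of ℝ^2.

The coordinates say r = 2g1 - 2g2; adding the scaled basis vectors gives [0, -6].

[0, -6]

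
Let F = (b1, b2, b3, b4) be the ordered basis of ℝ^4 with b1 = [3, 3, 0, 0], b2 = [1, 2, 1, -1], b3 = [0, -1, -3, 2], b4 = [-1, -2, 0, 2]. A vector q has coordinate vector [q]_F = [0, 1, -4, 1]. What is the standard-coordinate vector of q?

q = M [q]_F, where M has columns b1, ..., b4.
Carrying out the matrix-vector product, q = [0, 4, 13, -7].

[0, 4, 13, -7]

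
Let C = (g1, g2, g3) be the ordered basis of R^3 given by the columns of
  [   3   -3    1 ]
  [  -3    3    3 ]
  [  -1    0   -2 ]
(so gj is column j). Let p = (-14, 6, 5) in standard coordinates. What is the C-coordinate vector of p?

Write p = c_1 g1 + ... + c_3 g3 and solve for the c_i.
Row-reducing the augmented matrix [M | p] gives c = (-1, 3, -2).
Check: -g1 + 3g2 - 2g3 = (-14, 6, 5).

(-1, 3, -2)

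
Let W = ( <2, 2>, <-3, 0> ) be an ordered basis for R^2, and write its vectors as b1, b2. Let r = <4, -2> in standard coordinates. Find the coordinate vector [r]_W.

<-1, -2>

We seek scalars with c_1 b1 + c_2 b2 = r; equivalently solve M c = r where the columns of M are b1, b2.
System: 2c_1 - 3c_2 = 4, 2c_1 + 0c_2 = -2; solving gives c_1 = -1, c_2 = -2.
Check: -b1 - 2b2 = <4, -2>.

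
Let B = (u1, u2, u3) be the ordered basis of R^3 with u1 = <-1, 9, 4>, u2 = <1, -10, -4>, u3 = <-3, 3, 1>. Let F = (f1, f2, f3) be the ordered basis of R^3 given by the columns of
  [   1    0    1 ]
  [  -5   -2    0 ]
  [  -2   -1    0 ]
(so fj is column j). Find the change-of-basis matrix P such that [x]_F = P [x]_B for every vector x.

Let M have columns uj and N have columns fj. Then for every x, N [x]_F = x = M [x]_B, so P = N^(-1) M.
Since det N = 1, N^(-1) has integer entries; multiplying gives P = [[-1, 2, -1], [-2, 0, 1], [0, -1, -2]].

[[-1, 2, -1], [-2, 0, 1], [0, -1, -2]]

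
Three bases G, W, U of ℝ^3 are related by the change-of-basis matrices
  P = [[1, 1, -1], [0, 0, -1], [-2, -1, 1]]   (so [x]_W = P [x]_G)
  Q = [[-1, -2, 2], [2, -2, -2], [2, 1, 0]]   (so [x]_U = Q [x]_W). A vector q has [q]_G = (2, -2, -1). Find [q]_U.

(-9, 6, 3)

Composing the changes, [q]_U = Q P [q]_G.
Q P = [[-5, -3, 5], [6, 4, -2], [2, 2, -3]]; applying this to (2, -2, -1) gives (-9, 6, 3).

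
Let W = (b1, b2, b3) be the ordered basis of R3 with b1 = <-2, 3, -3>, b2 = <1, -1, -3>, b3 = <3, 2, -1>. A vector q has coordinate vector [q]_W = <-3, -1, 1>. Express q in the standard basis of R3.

The coordinates say q = -3b1 - b2 + b3; adding the scaled basis vectors gives <8, -6, 11>.

<8, -6, 11>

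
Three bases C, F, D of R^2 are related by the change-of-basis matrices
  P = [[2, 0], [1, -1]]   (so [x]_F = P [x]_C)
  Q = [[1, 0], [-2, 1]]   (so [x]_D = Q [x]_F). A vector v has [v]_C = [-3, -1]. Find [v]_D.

[-6, 10]

Composing the changes, [v]_D = Q P [v]_C.
Q P = [[2, 0], [-3, -1]]; applying this to [-3, -1] gives [-6, 10].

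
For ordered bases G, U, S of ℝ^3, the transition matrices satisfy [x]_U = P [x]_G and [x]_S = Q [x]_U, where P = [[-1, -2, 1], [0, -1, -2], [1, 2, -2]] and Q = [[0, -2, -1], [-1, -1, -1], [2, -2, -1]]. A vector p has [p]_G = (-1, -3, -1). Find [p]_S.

(-5, -6, 7)

Apply P to get U-coordinates (6, 5, -5), then Q to get S-coordinates.
The result is [p]_S = (-5, -6, 7).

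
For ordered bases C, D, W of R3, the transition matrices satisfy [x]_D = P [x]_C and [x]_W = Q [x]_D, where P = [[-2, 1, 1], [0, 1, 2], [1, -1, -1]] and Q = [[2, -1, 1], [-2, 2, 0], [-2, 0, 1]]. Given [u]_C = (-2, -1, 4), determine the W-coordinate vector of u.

Apply P to get D-coordinates (7, 7, -5), then Q to get W-coordinates.
The result is [u]_W = (2, 0, -19).

(2, 0, -19)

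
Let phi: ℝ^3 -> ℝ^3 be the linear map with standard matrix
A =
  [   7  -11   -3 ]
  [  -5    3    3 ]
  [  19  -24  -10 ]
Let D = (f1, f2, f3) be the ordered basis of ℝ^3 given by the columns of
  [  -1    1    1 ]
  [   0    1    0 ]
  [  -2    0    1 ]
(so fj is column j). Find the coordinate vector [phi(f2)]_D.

Compute phi(f2) = A f2 = [-4, -2, -5] in standard coordinates.
Then write this in D-coordinates: solve for y in y_1 f1 + ... + y_3 f3 = [-4, -2, -5].
This gives y = [3, -2, 1], which is column 2 of [phi]_D.

[3, -2, 1]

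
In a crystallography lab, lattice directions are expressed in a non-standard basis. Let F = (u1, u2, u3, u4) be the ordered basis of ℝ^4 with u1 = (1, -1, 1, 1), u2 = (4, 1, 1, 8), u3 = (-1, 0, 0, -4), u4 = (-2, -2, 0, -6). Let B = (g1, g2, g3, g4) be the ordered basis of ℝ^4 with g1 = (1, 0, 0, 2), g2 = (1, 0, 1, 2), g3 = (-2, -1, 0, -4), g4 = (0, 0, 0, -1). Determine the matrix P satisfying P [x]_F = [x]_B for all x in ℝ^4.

Take x = uj: its F-coordinates are the j-th standard unit vector, so P e_j — column j of P — equals [uj]_B.
u1 = 2g1 + g2 + g3 + g4, giving column 1 = (2, 1, 1, 1); repeating for each j gives P = [[2, 1, -1, 2], [1, 1, 0, 0], [1, -1, 0, 2], [1, 0, 2, 2]].

[[2, 1, -1, 2], [1, 1, 0, 0], [1, -1, 0, 2], [1, 0, 2, 2]]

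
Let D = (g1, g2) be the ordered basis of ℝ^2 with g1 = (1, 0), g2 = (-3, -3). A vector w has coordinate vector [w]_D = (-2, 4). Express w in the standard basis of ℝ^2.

w = M [w]_D, where M has columns g1, g2.
Carrying out the matrix-vector product, w = (-14, -12).

(-14, -12)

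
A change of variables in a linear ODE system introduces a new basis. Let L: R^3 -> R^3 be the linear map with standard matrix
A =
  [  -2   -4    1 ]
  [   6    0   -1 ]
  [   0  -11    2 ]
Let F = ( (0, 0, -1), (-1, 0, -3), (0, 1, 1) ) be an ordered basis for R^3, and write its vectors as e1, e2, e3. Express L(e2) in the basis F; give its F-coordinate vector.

(0, 1, -3)

Column 2 of [L]_F is the F-coordinate vector of L(e2).
In standard coordinates L(e2) = A e2 = (-1, -3, -6).
Converting to F: (-1, -3, -6) = 0·e1 + e2 - 3e3, so the coordinate vector is (0, 1, -3).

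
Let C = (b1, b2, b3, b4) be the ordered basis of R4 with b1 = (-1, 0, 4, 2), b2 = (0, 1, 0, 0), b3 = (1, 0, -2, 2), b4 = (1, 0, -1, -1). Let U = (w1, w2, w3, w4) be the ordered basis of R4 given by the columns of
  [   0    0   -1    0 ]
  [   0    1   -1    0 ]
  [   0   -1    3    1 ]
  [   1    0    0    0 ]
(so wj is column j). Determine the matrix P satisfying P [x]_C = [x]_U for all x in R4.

Let M have columns bj and N have columns wj. Then for every x, N [x]_U = x = M [x]_C, so P = N^(-1) M.
Since det N = -1, N^(-1) has integer entries; multiplying gives P = [[2, 0, 2, -1], [1, 1, -1, -1], [1, 0, -1, -1], [2, 1, 0, 1]].

[[2, 0, 2, -1], [1, 1, -1, -1], [1, 0, -1, -1], [2, 1, 0, 1]]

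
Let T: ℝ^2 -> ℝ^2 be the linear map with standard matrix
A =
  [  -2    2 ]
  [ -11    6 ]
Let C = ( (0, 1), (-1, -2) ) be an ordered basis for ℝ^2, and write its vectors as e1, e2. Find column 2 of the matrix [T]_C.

Column 2 of [T]_C is the C-coordinate vector of T(e2).
In standard coordinates T(e2) = A e2 = (-2, -1).
Converting to C: (-2, -1) = 3e1 + 2e2, so the coordinate vector is (3, 2).

(3, 2)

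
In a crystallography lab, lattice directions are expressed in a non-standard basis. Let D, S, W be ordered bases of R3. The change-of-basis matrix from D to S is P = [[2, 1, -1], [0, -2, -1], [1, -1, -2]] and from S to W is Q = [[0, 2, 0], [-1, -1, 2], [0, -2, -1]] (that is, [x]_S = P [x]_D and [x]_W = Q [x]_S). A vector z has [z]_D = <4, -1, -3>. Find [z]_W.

<10, 7, -21>

Composing the changes, [z]_W = Q P [z]_D.
Q P = [[0, -4, -2], [0, -1, -2], [-1, 5, 4]]; applying this to <4, -1, -3> gives <10, 7, -21>.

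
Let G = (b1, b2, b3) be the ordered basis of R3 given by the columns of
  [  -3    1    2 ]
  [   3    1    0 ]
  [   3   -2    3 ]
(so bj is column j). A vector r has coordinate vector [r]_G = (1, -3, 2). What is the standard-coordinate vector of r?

(-2, 0, 15)

The coordinates say r = b1 - 3b2 + 2b3; adding the scaled basis vectors gives (-2, 0, 15).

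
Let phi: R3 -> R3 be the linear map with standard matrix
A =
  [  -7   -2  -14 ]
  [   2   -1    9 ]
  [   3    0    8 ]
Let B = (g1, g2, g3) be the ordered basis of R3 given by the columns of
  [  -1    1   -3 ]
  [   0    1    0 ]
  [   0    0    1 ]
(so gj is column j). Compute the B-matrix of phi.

With P the matrix whose columns are g1, ..., g3, [phi]_B = P^(-1) A P.
Column by column: phi(g1) = A g1 = (7, -2, -3); its B-coordinates (0, -2, -3) give column 1.
Continuing for each basis vector yields [phi]_B = [[0, 1, -1], [-2, 1, 3], [-3, 3, -1]].

[[0, 1, -1], [-2, 1, 3], [-3, 3, -1]]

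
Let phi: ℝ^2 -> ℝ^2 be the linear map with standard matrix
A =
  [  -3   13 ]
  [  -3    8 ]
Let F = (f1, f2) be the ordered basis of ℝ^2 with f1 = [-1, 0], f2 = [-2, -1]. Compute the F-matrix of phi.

Let P have columns f1, f2. Then [phi]_F = P^(-1) A P.
Here det P = 1, so P^(-1) is integer; computing A P first and then P^(-1)(A P) gives [[3, 3], [-3, 2]].

[[3, 3], [-3, 2]]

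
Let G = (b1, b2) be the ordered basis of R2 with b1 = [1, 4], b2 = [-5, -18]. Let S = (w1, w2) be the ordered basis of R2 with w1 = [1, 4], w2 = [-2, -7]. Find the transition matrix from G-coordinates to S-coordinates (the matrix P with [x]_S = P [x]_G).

[[1, -1], [0, 2]]

Column j of P is [bj]_S, since P maps G-coordinates to S-coordinates.
Expressing b1 in S: b1 = w1 + 0·w2, so column 1 of P is [1, 0].
Doing the same for each bj gives P = [[1, -1], [0, 2]].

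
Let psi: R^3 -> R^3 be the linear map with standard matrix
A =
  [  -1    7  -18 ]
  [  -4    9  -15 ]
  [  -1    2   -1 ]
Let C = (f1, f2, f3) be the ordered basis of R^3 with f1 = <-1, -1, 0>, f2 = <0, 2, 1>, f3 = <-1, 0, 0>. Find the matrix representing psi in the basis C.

The j-th column of [psi]_C is [psi(fj)]_C.
psi(f1) = A f1 = <-6, -5, -1> = 3f1 - f2 + 3f3, so column 1 is <3, -1, 3>.
Repeating for f2, f3 and assembling the columns gives [[3, 3, -2], [-1, 3, 1], [3, 1, 1]].

[[3, 3, -2], [-1, 3, 1], [3, 1, 1]]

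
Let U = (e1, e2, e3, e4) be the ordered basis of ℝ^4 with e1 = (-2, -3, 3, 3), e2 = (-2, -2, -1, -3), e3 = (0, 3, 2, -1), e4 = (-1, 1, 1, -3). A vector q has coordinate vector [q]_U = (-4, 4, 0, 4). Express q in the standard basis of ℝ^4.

(-4, 8, -12, -36)

q = M [q]_U, where M has columns e1, ..., e4.
Carrying out the matrix-vector product, q = (-4, 8, -12, -36).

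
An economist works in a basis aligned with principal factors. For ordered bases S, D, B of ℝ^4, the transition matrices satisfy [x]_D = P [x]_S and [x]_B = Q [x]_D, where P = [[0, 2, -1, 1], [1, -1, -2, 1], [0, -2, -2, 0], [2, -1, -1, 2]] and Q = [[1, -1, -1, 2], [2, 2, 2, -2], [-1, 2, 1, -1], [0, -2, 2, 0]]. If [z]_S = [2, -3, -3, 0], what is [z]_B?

First [z]_D = P [z]_S = [-3, 11, 12, 10].
Then [z]_B = Q [z]_D = [-6, 20, 27, 2].

[-6, 20, 27, 2]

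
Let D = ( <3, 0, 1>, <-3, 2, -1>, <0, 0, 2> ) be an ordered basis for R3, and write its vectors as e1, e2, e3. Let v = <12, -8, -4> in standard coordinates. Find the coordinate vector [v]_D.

Write v = c_1 e1 + ... + c_3 e3 and solve for the c_i.
Solving this 3x3 system gives c = (0, -4, -4).
Check: 0·e1 - 4e2 - 4e3 = <12, -8, -4>.

<0, -4, -4>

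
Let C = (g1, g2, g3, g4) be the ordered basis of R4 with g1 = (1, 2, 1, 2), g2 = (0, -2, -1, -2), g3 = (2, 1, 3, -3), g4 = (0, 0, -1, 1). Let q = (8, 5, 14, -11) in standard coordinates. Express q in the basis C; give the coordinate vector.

(2, 1, 3, -4)

We seek scalars with c_1 g1 + ... + c_4 g4 = q; equivalently solve M c = q where the columns of M are g1, ..., g4.
Gaussian elimination on [M | q] yields c = (2, 1, 3, -4).
Check: 2g1 + g2 + 3g3 - 4g4 = (8, 5, 14, -11).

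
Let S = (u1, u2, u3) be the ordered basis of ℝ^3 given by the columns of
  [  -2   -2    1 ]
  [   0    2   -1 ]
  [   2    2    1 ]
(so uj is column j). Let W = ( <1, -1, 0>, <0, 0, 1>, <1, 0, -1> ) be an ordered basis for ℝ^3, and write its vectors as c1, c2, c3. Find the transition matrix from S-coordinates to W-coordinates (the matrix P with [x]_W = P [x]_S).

[[0, -2, 1], [0, 2, 1], [-2, 0, 0]]

Take x = uj: its S-coordinates are the j-th standard unit vector, so P e_j — column j of P — equals [uj]_W.
u1 = 0·c1 + 0·c2 - 2c3, giving column 1 = <0, 0, -2>; repeating for each j gives P = [[0, -2, 1], [0, 2, 1], [-2, 0, 0]].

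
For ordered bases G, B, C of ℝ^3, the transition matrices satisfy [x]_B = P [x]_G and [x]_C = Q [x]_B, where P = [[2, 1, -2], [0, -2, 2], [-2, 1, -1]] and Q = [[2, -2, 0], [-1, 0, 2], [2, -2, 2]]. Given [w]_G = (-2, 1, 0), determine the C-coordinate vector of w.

Apply P to get B-coordinates (-3, -2, 5), then Q to get C-coordinates.
The result is [w]_C = (-2, 13, 8).

(-2, 13, 8)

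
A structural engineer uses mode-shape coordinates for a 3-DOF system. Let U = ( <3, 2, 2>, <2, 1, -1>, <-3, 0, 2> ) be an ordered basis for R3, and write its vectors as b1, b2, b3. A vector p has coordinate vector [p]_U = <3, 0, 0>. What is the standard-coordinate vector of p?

<9, 6, 6>

p = M [p]_U, where M has columns b1, ..., b3.
Carrying out the matrix-vector product, p = <9, 6, 6>.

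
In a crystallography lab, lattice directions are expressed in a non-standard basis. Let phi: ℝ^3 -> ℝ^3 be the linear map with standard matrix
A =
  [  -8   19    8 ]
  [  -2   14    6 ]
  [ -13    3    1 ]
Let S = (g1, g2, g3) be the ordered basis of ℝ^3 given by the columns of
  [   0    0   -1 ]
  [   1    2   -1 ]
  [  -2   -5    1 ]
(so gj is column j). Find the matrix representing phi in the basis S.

The j-th column of [phi]_S is [phi(gj)]_S.
phi(g1) = A g1 = <3, 2, 1> = 3g1 - 2g2 - 3g3, so column 1 is <3, -2, -3>.
Repeating for g2, g3 and assembling the columns gives [[3, -2, 1], [-2, 1, -2], [-3, 2, 3]].

[[3, -2, 1], [-2, 1, -2], [-3, 2, 3]]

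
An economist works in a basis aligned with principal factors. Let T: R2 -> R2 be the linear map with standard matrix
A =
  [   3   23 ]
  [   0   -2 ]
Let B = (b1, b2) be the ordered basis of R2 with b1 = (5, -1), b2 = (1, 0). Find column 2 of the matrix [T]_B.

Compute T(b2) = A b2 = (3, 0) in standard coordinates.
Then write this in B-coordinates: solve for y in y_1 b1 + y_2 b2 = (3, 0).
This gives y = (0, 3), which is column 2 of [T]_B.

(0, 3)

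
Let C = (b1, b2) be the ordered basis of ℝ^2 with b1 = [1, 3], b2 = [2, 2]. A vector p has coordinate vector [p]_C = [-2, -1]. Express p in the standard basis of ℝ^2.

[-4, -8]

By definition p = -2b1 - b2.
Summing componentwise gives [-4, -8].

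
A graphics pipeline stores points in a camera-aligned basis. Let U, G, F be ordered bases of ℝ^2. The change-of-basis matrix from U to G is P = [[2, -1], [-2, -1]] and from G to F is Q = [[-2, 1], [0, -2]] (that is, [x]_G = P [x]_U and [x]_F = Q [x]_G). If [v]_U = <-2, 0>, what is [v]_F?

<12, -8>

Apply P to get G-coordinates <-4, 4>, then Q to get F-coordinates.
The result is [v]_F = <12, -8>.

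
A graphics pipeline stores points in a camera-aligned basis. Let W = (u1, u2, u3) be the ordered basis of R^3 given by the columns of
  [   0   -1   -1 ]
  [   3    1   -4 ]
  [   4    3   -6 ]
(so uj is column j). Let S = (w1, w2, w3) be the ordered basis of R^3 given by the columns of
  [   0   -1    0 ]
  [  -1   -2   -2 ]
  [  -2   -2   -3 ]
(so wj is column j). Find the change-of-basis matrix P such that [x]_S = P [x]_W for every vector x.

[[1, -1, 2], [0, 1, 1], [-2, -1, 0]]

Let M have columns uj and N have columns wj. Then for every x, N [x]_S = x = M [x]_W, so P = N^(-1) M.
Since det N = -1, N^(-1) has integer entries; multiplying gives P = [[1, -1, 2], [0, 1, 1], [-2, -1, 0]].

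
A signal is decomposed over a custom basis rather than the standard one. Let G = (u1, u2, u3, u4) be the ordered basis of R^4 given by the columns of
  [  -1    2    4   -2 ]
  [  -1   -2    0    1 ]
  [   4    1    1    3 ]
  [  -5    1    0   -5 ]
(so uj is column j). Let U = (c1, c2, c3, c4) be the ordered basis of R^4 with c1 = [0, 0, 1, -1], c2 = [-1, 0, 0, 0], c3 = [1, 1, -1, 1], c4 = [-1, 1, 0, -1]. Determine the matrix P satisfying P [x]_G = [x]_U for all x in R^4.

[[2, 1, 2, 2], [-2, 0, -2, -1], [-2, 0, 1, -1], [1, -2, -1, 2]]

Let M have columns uj and N have columns cj. Then for every x, N [x]_U = x = M [x]_G, so P = N^(-1) M.
Since det N = 1, N^(-1) has integer entries; multiplying gives P = [[2, 1, 2, 2], [-2, 0, -2, -1], [-2, 0, 1, -1], [1, -2, -1, 2]].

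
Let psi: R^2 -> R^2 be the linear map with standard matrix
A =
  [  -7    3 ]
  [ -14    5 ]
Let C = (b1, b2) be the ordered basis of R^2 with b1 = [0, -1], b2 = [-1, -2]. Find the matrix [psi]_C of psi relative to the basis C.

[[-1, -2], [3, -1]]

The j-th column of [psi]_C is [psi(bj)]_C.
psi(b1) = A b1 = [-3, -5] = -b1 + 3b2, so column 1 is [-1, 3].
Repeating for b2 and assembling the columns gives [[-1, -2], [3, -1]].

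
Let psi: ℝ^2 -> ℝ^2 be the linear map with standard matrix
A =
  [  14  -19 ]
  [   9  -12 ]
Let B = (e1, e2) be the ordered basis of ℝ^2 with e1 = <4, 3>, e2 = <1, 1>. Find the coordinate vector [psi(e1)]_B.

Column 1 of [psi]_B is the B-coordinate vector of psi(e1).
In standard coordinates psi(e1) = A e1 = <-1, 0>.
Converting to B: <-1, 0> = -e1 + 3e2, so the coordinate vector is <-1, 3>.

<-1, 3>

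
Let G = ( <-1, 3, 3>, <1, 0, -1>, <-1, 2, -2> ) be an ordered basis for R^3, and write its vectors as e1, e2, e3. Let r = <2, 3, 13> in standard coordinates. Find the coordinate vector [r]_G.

[r]_G is the unique c with M c = r, where M has columns e1, ..., e3.
Row-reducing the augmented matrix [M | r] gives c = (3, 2, -3).
Check: 3e1 + 2e2 - 3e3 = <2, 3, 13>.

<3, 2, -3>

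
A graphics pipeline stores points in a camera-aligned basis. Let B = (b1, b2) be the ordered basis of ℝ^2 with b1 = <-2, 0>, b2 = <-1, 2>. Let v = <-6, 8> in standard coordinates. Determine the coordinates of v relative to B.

<1, 4>

We seek scalars with c_1 b1 + c_2 b2 = v; equivalently solve M c = v where the columns of M are b1, b2.
System: -2c_1 - c_2 = -6, 0c_1 + 2c_2 = 8; solving gives c_1 = 1, c_2 = 4.
Check: b1 + 4b2 = <-6, 8>.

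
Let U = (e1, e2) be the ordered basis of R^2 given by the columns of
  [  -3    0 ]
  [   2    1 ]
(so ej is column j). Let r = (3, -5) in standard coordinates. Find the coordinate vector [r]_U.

[r]_U is the unique c with M c = r, where M has columns e1, e2.
System: -3c_1 + 0c_2 = 3, 2c_1 + c_2 = -5; solving gives c_1 = -1, c_2 = -3.
Check: -e1 - 3e2 = (3, -5).

(-1, -3)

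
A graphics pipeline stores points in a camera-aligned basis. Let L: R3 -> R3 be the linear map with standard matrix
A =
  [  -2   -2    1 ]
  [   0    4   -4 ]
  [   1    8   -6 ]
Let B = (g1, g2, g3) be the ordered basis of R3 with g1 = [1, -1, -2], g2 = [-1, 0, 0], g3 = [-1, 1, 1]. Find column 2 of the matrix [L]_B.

Column 2 of [L]_B is the B-coordinate vector of L(g2).
In standard coordinates L(g2) = A g2 = [2, 0, -1].
Converting to B: [2, 0, -1] = g1 - 2g2 + g3, so the coordinate vector is [1, -2, 1].

[1, -2, 1]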